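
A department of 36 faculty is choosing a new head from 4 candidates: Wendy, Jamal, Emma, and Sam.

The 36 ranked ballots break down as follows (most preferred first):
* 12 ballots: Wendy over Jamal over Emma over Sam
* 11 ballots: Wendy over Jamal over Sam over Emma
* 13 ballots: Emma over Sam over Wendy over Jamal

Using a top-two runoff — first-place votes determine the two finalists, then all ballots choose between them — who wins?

Round 1 first-place votes: Wendy 23, Jamal 0, Emma 13, Sam 0. Wendy and Emma advance.
Runoff: Wendy is ranked above Emma on 23 ballots, Emma above Wendy on 13.

Wendy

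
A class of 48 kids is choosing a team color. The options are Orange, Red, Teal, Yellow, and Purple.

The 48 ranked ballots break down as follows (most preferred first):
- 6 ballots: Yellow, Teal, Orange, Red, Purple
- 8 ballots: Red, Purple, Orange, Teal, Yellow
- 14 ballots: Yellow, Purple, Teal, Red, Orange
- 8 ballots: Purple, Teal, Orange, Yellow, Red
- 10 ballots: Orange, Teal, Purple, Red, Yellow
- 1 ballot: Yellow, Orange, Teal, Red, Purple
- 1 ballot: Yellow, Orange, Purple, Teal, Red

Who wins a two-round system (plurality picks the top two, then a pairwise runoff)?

Round 1 first-place votes: Orange 10, Red 8, Teal 0, Yellow 22, Purple 8. Yellow and Orange advance.
Runoff: Yellow is ranked above Orange on 22 ballots, Orange above Yellow on 26.

Orange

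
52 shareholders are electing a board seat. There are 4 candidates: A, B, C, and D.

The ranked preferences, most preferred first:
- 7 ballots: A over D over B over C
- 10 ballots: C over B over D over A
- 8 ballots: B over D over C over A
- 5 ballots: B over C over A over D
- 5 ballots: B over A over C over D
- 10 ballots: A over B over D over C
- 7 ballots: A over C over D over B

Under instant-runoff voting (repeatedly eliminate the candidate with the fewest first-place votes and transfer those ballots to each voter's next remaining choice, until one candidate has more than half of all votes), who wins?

B

Round 1: A 24, B 18, C 10, D 0. D eliminated.
Round 2: A 24, B 18, C 10. C eliminated.
Round 3: A 24, B 28. B has a majority (≥27).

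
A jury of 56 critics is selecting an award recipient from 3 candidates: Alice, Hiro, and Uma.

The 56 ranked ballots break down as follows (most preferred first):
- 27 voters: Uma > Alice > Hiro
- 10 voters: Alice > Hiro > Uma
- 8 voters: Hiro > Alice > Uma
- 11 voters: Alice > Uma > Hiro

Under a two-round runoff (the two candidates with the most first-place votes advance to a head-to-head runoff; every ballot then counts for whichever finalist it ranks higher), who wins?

Round 1 first-place votes: Alice 21, Hiro 8, Uma 27. Uma and Alice advance.
Runoff: Uma is ranked above Alice on 27 ballots, Alice above Uma on 29.

Alice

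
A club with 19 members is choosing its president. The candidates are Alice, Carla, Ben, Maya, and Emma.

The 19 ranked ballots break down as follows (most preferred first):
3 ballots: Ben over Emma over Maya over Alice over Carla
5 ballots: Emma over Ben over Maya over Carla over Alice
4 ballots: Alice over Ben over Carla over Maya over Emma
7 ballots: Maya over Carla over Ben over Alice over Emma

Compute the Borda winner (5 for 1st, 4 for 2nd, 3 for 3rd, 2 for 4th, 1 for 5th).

Ben

Alice: 3×2 + 5×1 + 4×5 + 7×2 = 45
Carla: 3×1 + 5×2 + 4×3 + 7×4 = 53
Ben: 3×5 + 5×4 + 4×4 + 7×3 = 72
Maya: 3×3 + 5×3 + 4×2 + 7×5 = 67
Emma: 3×4 + 5×5 + 4×1 + 7×1 = 48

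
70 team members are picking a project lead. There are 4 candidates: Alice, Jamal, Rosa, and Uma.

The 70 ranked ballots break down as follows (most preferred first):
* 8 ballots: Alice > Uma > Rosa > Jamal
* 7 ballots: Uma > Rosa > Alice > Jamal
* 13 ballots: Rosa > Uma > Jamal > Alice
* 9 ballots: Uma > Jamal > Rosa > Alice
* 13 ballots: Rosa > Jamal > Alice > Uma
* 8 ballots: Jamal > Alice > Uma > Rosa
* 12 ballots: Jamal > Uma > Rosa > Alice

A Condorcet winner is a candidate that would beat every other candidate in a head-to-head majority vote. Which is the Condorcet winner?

Uma

Uma vs Alice: 41–29
Uma vs Jamal: 37–33
Uma vs Rosa: 44–26
Uma beats every other candidate.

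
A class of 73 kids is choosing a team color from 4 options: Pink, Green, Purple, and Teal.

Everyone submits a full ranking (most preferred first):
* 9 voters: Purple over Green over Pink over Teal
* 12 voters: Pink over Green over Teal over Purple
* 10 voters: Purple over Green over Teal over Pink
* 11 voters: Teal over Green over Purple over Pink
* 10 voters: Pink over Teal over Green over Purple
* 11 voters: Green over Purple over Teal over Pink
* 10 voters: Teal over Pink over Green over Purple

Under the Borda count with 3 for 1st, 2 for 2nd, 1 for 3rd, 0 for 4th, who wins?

Green

Pink: 9×1 + 12×3 + 10×0 + 11×0 + 10×3 + 11×0 + 10×2 = 95
Green: 9×2 + 12×2 + 10×2 + 11×2 + 10×1 + 11×3 + 10×1 = 137
Purple: 9×3 + 12×0 + 10×3 + 11×1 + 10×0 + 11×2 + 10×0 = 90
Teal: 9×0 + 12×1 + 10×1 + 11×3 + 10×2 + 11×1 + 10×3 = 116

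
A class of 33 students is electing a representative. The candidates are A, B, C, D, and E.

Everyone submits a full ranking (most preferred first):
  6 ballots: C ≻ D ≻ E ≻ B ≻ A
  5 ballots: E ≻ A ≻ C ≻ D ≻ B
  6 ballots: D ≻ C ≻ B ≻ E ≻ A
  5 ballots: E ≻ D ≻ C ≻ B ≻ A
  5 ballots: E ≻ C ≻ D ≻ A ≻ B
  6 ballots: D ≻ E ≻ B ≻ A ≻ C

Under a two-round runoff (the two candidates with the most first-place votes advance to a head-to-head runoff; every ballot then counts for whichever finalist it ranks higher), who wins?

Round 1 first-place votes: A 0, B 0, C 6, D 12, E 15. E and D advance.
Runoff: E is ranked above D on 15 ballots, D above E on 18.

D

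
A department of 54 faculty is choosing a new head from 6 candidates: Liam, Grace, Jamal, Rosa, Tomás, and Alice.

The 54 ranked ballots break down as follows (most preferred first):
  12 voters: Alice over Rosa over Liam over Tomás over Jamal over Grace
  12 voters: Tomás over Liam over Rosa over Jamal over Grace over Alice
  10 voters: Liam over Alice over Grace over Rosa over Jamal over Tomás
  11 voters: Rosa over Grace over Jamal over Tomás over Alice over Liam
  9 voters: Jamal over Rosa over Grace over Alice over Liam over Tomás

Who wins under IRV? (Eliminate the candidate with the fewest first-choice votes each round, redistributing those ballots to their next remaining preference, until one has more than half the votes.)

Rosa

Round 1: Liam 10, Grace 0, Jamal 9, Rosa 11, Tomás 12, Alice 12. Grace eliminated.
Round 2: Liam 10, Jamal 9, Rosa 11, Tomás 12, Alice 12. Jamal eliminated.
Round 3: Liam 10, Rosa 20, Tomás 12, Alice 12. Liam eliminated.
Round 4: Rosa 20, Tomás 12, Alice 22. Tomás eliminated.
Round 5: Rosa 32, Alice 22. Rosa has a majority (≥28).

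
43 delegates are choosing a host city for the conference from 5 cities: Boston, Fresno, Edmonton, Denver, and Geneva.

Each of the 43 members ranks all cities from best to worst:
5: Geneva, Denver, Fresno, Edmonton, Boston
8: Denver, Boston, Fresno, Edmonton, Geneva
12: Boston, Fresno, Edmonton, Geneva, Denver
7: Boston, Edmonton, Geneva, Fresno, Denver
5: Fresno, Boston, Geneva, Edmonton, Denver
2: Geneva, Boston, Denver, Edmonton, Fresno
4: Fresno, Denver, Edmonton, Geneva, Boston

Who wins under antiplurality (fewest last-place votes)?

Last-place votes: Boston 9, Fresno 2, Edmonton 0, Denver 24, Geneva 8.

Edmonton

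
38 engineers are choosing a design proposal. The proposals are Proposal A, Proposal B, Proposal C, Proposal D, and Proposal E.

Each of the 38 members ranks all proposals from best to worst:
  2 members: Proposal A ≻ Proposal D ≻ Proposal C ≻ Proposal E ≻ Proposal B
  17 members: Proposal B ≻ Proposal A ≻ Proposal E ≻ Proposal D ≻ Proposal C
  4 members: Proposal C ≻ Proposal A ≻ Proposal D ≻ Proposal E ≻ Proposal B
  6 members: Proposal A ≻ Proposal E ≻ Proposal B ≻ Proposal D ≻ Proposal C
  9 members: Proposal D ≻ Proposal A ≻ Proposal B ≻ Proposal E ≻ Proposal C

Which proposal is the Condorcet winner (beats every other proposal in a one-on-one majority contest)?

Proposal A vs Proposal B: 21–17
Proposal A vs Proposal C: 34–4
Proposal A vs Proposal D: 29–9
Proposal A vs Proposal E: 38–0
Proposal A beats every other proposal.

Proposal A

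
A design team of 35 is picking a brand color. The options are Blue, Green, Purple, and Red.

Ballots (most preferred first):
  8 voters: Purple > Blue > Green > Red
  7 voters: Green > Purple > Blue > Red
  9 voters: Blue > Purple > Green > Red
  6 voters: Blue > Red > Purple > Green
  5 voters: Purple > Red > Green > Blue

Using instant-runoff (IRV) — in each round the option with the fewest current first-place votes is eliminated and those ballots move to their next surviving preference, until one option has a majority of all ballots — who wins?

Round 1: Blue 15, Green 7, Purple 13, Red 0. Red eliminated.
Round 2: Blue 15, Green 7, Purple 13. Green eliminated.
Round 3: Blue 15, Purple 20. Purple has a majority (≥18).

Purple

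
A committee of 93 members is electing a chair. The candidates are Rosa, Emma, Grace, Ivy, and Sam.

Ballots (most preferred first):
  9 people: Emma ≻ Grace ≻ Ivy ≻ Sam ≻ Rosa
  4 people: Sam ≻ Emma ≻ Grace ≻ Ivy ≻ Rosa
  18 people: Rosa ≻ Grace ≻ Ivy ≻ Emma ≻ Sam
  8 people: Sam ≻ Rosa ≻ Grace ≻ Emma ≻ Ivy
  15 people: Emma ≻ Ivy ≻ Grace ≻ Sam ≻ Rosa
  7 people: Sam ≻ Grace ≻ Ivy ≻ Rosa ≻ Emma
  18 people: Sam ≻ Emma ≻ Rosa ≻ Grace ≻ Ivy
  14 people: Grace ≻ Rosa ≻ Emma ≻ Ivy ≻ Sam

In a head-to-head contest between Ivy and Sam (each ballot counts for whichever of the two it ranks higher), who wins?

Ivy

Ivy is ranked above Sam on 56 ballots; Sam above Ivy on 37.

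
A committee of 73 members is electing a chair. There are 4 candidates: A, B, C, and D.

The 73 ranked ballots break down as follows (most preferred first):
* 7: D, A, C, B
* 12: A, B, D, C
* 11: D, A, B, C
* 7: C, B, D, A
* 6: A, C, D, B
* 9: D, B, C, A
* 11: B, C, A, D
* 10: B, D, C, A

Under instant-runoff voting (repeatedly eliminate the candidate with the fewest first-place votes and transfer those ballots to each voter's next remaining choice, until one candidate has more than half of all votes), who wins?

Round 1: A 18, B 21, C 7, D 27. C eliminated.
Round 2: A 18, B 28, D 27. A eliminated.
Round 3: B 40, D 33. B has a majority (≥37).

B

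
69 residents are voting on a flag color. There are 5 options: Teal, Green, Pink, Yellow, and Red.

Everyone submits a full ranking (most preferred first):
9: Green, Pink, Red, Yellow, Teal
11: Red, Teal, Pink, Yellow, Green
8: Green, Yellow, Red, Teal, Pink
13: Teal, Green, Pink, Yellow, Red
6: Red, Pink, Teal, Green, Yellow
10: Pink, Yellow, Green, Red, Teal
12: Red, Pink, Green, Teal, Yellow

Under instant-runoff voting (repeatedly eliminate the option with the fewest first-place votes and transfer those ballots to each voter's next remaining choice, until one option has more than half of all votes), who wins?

Round 1: Teal 13, Green 17, Pink 10, Yellow 0, Red 29. Yellow eliminated.
Round 2: Teal 13, Green 17, Pink 10, Red 29. Pink eliminated.
Round 3: Teal 13, Green 27, Red 29. Teal eliminated.
Round 4: Green 40, Red 29. Green has a majority (≥35).

Green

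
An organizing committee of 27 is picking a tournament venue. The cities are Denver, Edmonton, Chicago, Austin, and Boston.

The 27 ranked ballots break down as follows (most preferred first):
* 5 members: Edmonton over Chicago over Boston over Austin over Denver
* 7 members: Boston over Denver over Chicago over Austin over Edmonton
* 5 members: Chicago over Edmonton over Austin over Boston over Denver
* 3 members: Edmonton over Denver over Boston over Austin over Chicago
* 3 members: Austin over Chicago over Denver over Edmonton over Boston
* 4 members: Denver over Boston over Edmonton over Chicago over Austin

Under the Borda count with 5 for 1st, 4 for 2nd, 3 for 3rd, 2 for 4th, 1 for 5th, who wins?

Denver: 5×1 + 7×4 + 5×1 + 3×4 + 3×3 + 4×5 = 79
Edmonton: 5×5 + 7×1 + 5×4 + 3×5 + 3×2 + 4×3 = 85
Chicago: 5×4 + 7×3 + 5×5 + 3×1 + 3×4 + 4×2 = 89
Austin: 5×2 + 7×2 + 5×3 + 3×2 + 3×5 + 4×1 = 64
Boston: 5×3 + 7×5 + 5×2 + 3×3 + 3×1 + 4×4 = 88

Chicago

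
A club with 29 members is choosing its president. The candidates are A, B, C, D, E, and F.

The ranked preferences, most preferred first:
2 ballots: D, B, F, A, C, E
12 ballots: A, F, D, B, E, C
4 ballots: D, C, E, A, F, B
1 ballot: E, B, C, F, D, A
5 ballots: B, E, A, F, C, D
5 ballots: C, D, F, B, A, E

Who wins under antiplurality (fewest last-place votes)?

Last-place votes: A 1, B 4, C 12, D 5, E 7, F 0.

F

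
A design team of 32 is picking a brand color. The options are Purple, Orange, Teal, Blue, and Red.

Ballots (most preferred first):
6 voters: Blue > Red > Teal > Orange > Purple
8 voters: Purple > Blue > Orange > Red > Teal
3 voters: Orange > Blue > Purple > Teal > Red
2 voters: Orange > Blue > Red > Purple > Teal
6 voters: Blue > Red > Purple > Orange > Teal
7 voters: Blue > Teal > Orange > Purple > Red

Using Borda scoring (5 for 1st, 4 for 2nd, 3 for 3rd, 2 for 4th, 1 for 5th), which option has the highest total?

Blue

Purple: 6×1 + 8×5 + 3×3 + 2×2 + 6×3 + 7×2 = 91
Orange: 6×2 + 8×3 + 3×5 + 2×5 + 6×2 + 7×3 = 94
Teal: 6×3 + 8×1 + 3×2 + 2×1 + 6×1 + 7×4 = 68
Blue: 6×5 + 8×4 + 3×4 + 2×4 + 6×5 + 7×5 = 147
Red: 6×4 + 8×2 + 3×1 + 2×3 + 6×4 + 7×1 = 80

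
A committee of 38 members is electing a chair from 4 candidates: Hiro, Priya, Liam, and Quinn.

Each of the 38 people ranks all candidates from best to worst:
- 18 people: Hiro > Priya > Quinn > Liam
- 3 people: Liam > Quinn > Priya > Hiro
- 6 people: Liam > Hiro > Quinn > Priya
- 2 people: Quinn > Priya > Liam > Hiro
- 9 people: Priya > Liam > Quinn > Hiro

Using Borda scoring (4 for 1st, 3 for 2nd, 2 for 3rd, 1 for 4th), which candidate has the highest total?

Hiro: 18×4 + 3×1 + 6×3 + 2×1 + 9×1 = 104
Priya: 18×3 + 3×2 + 6×1 + 2×3 + 9×4 = 108
Liam: 18×1 + 3×4 + 6×4 + 2×2 + 9×3 = 85
Quinn: 18×2 + 3×3 + 6×2 + 2×4 + 9×2 = 83

Priya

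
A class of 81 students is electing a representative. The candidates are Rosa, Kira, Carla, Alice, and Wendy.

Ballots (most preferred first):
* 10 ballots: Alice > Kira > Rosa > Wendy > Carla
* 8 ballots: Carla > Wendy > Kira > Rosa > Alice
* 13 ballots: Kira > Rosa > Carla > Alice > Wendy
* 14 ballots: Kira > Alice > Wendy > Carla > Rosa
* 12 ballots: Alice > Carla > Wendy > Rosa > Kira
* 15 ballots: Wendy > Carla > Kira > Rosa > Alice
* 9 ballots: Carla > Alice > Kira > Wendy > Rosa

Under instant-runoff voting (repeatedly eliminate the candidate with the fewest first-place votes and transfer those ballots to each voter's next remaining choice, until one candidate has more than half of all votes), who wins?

Round 1: Rosa 0, Kira 27, Carla 17, Alice 22, Wendy 15. Rosa eliminated.
Round 2: Kira 27, Carla 17, Alice 22, Wendy 15. Wendy eliminated.
Round 3: Kira 27, Carla 32, Alice 22. Alice eliminated.
Round 4: Kira 37, Carla 44. Carla has a majority (≥41).

Carla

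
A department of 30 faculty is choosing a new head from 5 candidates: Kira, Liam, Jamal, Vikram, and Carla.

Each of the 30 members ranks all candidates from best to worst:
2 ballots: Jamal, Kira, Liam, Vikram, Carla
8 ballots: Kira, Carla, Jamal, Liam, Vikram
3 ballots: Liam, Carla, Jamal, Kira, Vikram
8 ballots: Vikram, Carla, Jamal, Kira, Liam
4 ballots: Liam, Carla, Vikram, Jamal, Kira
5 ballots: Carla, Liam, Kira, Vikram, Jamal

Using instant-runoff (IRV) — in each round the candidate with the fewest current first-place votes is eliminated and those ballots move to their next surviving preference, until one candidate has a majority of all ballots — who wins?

Round 1: Kira 8, Liam 7, Jamal 2, Vikram 8, Carla 5. Jamal eliminated.
Round 2: Kira 10, Liam 7, Vikram 8, Carla 5. Carla eliminated.
Round 3: Kira 10, Liam 12, Vikram 8. Vikram eliminated.
Round 4: Kira 18, Liam 12. Kira has a majority (≥16).

Kira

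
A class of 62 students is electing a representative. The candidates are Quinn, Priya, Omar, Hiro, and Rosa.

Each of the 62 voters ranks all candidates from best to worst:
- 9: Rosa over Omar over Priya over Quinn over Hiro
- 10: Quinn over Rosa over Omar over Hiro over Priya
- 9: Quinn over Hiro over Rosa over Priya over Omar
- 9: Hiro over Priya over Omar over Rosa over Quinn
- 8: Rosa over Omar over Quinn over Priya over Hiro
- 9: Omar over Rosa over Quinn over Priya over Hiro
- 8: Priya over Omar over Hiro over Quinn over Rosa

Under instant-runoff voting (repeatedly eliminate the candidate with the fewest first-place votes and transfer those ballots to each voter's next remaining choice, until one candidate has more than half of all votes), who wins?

Omar

Round 1: Quinn 19, Priya 8, Omar 9, Hiro 9, Rosa 17. Priya eliminated.
Round 2: Quinn 19, Omar 17, Hiro 9, Rosa 17. Hiro eliminated.
Round 3: Quinn 19, Omar 26, Rosa 17. Rosa eliminated.
Round 4: Quinn 19, Omar 43. Omar has a majority (≥32).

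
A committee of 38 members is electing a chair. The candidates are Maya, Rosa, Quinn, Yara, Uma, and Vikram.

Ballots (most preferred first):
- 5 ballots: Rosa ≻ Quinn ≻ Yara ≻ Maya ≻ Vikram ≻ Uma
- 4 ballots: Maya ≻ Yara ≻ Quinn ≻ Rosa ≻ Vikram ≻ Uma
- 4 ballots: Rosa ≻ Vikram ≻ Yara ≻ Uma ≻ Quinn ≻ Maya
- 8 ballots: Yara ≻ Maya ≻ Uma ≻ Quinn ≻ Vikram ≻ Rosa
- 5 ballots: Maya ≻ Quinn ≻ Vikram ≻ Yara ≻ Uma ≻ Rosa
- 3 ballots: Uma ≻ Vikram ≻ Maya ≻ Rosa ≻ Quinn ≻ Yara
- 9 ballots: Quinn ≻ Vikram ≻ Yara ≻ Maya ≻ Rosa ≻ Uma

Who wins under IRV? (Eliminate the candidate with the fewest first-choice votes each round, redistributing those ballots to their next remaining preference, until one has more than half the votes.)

Round 1: Maya 9, Rosa 9, Quinn 9, Yara 8, Uma 3, Vikram 0. Vikram eliminated.
Round 2: Maya 9, Rosa 9, Quinn 9, Yara 8, Uma 3. Uma eliminated.
Round 3: Maya 12, Rosa 9, Quinn 9, Yara 8. Yara eliminated.
Round 4: Maya 20, Rosa 9, Quinn 9. Maya has a majority (≥20).

Maya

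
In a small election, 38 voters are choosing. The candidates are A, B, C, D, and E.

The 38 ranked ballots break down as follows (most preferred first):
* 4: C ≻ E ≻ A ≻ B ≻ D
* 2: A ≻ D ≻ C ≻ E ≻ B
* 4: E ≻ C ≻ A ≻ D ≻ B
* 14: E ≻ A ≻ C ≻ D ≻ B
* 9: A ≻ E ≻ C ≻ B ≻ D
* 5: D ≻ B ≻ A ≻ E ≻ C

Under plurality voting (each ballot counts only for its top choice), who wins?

First-place votes: A 11, B 0, C 4, D 5, E 18.

E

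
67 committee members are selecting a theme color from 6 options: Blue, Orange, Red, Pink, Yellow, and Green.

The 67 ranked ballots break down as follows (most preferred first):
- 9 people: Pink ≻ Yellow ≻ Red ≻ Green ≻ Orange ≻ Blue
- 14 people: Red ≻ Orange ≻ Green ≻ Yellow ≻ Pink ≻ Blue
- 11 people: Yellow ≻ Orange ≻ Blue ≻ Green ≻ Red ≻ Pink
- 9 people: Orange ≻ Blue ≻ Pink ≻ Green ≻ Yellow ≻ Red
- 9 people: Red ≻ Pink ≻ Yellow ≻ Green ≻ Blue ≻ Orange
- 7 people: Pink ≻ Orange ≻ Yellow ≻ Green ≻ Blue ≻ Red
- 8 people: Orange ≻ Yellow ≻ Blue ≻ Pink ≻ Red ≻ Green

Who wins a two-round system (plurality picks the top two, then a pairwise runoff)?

Orange

Round 1 first-place votes: Blue 0, Orange 17, Red 23, Pink 16, Yellow 11, Green 0. Red and Orange advance.
Runoff: Red is ranked above Orange on 32 ballots, Orange above Red on 35.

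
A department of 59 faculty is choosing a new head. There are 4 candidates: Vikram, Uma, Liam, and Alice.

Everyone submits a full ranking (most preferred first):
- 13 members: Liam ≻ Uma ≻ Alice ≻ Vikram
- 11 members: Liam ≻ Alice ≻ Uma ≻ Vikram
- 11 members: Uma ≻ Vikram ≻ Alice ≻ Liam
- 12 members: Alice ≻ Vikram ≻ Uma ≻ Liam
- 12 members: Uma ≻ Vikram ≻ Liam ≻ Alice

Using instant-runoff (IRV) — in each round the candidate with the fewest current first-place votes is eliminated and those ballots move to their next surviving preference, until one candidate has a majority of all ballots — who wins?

Round 1: Vikram 0, Uma 23, Liam 24, Alice 12. Vikram eliminated.
Round 2: Uma 23, Liam 24, Alice 12. Alice eliminated.
Round 3: Uma 35, Liam 24. Uma has a majority (≥30).

Uma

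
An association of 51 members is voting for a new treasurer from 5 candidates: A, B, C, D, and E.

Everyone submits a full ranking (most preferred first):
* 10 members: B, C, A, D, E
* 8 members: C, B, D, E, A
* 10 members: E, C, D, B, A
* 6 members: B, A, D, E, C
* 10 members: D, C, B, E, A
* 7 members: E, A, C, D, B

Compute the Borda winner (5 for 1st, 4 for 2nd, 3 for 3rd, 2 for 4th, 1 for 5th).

C

A: 10×3 + 8×1 + 10×1 + 6×4 + 10×1 + 7×4 = 110
B: 10×5 + 8×4 + 10×2 + 6×5 + 10×3 + 7×1 = 169
C: 10×4 + 8×5 + 10×4 + 6×1 + 10×4 + 7×3 = 187
D: 10×2 + 8×3 + 10×3 + 6×3 + 10×5 + 7×2 = 156
E: 10×1 + 8×2 + 10×5 + 6×2 + 10×2 + 7×5 = 143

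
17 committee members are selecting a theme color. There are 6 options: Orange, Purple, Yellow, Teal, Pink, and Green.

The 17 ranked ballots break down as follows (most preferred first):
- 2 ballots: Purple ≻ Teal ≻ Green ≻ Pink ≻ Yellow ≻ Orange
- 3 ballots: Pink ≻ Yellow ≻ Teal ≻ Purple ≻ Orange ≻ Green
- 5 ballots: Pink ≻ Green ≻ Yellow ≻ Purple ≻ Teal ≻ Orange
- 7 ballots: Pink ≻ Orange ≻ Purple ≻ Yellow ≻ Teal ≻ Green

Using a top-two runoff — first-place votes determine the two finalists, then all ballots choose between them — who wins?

Pink

Round 1 first-place votes: Orange 0, Purple 2, Yellow 0, Teal 0, Pink 15, Green 0. Pink and Purple advance.
Runoff: Pink is ranked above Purple on 15 ballots, Purple above Pink on 2.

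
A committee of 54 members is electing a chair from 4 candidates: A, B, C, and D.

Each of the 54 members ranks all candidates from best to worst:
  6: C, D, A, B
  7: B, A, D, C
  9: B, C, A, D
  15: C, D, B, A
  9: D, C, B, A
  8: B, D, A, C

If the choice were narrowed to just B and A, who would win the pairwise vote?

B

B is ranked above A on 48 ballots; A above B on 6.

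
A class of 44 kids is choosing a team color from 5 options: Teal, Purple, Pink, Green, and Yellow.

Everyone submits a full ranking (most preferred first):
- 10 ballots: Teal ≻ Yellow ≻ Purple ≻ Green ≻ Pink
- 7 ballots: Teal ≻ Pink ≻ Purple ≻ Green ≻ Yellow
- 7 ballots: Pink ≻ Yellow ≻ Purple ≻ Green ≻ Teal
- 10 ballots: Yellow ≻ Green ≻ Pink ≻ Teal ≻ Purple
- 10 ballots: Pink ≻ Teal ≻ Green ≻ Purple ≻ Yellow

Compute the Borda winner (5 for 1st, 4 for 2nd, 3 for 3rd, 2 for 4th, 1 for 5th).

Teal: 10×5 + 7×5 + 7×1 + 10×2 + 10×4 = 152
Purple: 10×3 + 7×3 + 7×3 + 10×1 + 10×2 = 102
Pink: 10×1 + 7×4 + 7×5 + 10×3 + 10×5 = 153
Green: 10×2 + 7×2 + 7×2 + 10×4 + 10×3 = 118
Yellow: 10×4 + 7×1 + 7×4 + 10×5 + 10×1 = 135

Pink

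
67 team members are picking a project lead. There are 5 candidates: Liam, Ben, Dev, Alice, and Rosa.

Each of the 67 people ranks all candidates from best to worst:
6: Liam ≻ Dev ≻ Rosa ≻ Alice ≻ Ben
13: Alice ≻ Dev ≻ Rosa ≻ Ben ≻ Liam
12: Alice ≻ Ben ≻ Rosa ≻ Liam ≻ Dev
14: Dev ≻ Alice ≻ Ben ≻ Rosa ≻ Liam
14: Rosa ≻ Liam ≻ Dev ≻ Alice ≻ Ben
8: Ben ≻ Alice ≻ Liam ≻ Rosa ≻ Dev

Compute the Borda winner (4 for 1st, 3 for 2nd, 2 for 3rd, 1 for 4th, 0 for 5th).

Alice

Liam: 6×4 + 13×0 + 12×1 + 14×0 + 14×3 + 8×2 = 94
Ben: 6×0 + 13×1 + 12×3 + 14×2 + 14×0 + 8×4 = 109
Dev: 6×3 + 13×3 + 12×0 + 14×4 + 14×2 + 8×0 = 141
Alice: 6×1 + 13×4 + 12×4 + 14×3 + 14×1 + 8×3 = 186
Rosa: 6×2 + 13×2 + 12×2 + 14×1 + 14×4 + 8×1 = 140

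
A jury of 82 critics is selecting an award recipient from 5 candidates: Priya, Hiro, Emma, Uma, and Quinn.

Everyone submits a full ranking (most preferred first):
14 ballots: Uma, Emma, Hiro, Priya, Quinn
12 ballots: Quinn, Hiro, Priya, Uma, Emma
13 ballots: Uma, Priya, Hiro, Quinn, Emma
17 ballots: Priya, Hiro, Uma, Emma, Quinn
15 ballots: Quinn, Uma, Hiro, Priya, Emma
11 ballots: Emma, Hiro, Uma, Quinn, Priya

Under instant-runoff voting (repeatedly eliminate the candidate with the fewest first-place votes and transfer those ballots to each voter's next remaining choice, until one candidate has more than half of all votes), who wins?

Round 1: Priya 17, Hiro 0, Emma 11, Uma 27, Quinn 27. Hiro eliminated.
Round 2: Priya 17, Emma 11, Uma 27, Quinn 27. Emma eliminated.
Round 3: Priya 17, Uma 38, Quinn 27. Priya eliminated.
Round 4: Uma 55, Quinn 27. Uma has a majority (≥42).

Uma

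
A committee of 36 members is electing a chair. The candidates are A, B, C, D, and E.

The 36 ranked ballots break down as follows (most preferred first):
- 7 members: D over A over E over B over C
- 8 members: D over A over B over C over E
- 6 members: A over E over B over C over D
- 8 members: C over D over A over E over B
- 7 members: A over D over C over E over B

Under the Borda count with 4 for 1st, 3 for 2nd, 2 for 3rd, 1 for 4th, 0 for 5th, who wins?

A: 7×3 + 8×3 + 6×4 + 8×2 + 7×4 = 113
B: 7×1 + 8×2 + 6×2 + 8×0 + 7×0 = 35
C: 7×0 + 8×1 + 6×1 + 8×4 + 7×2 = 60
D: 7×4 + 8×4 + 6×0 + 8×3 + 7×3 = 105
E: 7×2 + 8×0 + 6×3 + 8×1 + 7×1 = 47

A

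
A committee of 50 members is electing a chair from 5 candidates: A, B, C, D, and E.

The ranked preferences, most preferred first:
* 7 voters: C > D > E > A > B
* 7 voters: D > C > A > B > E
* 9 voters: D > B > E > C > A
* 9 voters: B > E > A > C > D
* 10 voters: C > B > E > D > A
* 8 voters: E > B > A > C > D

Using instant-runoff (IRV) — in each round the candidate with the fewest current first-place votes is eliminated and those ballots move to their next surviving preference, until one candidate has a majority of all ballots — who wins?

Round 1: A 0, B 9, C 17, D 16, E 8. A eliminated.
Round 2: B 9, C 17, D 16, E 8. E eliminated.
Round 3: B 17, C 17, D 16. D eliminated.
Round 4: B 26, C 24. B has a majority (≥26).

B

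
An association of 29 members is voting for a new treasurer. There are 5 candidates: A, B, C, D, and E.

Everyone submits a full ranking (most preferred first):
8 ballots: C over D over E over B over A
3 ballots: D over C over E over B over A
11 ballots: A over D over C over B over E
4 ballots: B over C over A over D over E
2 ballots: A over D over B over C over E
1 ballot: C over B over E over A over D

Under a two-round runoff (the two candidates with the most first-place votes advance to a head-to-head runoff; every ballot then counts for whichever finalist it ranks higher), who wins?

Round 1 first-place votes: A 13, B 4, C 9, D 3, E 0. A and C advance.
Runoff: A is ranked above C on 13 ballots, C above A on 16.

C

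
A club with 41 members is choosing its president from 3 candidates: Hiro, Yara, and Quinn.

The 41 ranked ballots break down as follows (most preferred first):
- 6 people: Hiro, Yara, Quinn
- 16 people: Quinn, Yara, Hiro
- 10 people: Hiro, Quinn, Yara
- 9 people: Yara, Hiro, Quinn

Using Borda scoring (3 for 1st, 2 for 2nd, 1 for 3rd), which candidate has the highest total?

Hiro: 6×3 + 16×1 + 10×3 + 9×2 = 82
Yara: 6×2 + 16×2 + 10×1 + 9×3 = 81
Quinn: 6×1 + 16×3 + 10×2 + 9×1 = 83

Quinn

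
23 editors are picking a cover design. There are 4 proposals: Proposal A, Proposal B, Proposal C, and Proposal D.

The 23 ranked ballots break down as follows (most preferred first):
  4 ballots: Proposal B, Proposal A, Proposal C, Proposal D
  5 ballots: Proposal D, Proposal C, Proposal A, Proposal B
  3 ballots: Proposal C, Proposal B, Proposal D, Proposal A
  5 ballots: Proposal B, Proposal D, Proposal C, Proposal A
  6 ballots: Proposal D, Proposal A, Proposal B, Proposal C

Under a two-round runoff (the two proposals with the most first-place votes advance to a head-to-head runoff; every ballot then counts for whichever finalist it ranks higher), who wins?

Proposal B

Round 1 first-place votes: Proposal A 0, Proposal B 9, Proposal C 3, Proposal D 11. Proposal D and Proposal B advance.
Runoff: Proposal D is ranked above Proposal B on 11 ballots, Proposal B above Proposal D on 12.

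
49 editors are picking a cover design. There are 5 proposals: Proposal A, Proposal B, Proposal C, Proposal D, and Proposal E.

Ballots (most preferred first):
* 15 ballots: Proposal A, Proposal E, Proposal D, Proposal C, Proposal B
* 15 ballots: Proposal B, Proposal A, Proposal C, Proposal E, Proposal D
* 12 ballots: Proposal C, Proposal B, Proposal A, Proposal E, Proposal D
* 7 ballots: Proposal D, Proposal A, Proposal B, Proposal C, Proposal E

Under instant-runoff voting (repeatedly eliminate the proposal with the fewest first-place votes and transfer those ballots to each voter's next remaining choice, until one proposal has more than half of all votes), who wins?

Round 1: Proposal A 15, Proposal B 15, Proposal C 12, Proposal D 7, Proposal E 0. Proposal E eliminated.
Round 2: Proposal A 15, Proposal B 15, Proposal C 12, Proposal D 7. Proposal D eliminated.
Round 3: Proposal A 22, Proposal B 15, Proposal C 12. Proposal C eliminated.
Round 4: Proposal A 22, Proposal B 27. Proposal B has a majority (≥25).

Proposal B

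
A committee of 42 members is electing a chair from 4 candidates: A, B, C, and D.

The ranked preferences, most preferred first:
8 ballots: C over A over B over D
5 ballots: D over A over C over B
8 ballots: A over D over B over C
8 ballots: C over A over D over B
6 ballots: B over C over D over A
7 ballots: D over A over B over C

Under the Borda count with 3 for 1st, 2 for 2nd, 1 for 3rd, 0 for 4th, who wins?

A

A: 8×2 + 5×2 + 8×3 + 8×2 + 6×0 + 7×2 = 80
B: 8×1 + 5×0 + 8×1 + 8×0 + 6×3 + 7×1 = 41
C: 8×3 + 5×1 + 8×0 + 8×3 + 6×2 + 7×0 = 65
D: 8×0 + 5×3 + 8×2 + 8×1 + 6×1 + 7×3 = 66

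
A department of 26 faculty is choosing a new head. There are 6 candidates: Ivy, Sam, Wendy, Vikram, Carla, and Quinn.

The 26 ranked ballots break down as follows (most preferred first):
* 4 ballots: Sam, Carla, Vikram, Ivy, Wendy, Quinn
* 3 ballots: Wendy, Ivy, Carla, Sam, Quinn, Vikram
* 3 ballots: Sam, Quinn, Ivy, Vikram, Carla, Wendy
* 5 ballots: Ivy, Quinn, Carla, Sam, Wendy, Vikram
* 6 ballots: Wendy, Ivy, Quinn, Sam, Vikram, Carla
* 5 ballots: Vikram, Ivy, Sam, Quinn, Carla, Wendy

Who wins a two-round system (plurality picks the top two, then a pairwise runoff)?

Round 1 first-place votes: Ivy 5, Sam 7, Wendy 9, Vikram 5, Carla 0, Quinn 0. Wendy and Sam advance.
Runoff: Wendy is ranked above Sam on 9 ballots, Sam above Wendy on 17.

Sam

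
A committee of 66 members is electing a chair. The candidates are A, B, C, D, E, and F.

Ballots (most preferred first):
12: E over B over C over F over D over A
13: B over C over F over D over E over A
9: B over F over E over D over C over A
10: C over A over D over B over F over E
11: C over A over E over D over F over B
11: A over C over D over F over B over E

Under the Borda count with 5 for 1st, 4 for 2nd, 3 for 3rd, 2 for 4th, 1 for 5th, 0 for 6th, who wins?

A: 12×0 + 13×0 + 9×0 + 10×4 + 11×4 + 11×5 = 139
B: 12×4 + 13×5 + 9×5 + 10×2 + 11×0 + 11×1 = 189
C: 12×3 + 13×4 + 9×1 + 10×5 + 11×5 + 11×4 = 246
D: 12×1 + 13×2 + 9×2 + 10×3 + 11×2 + 11×3 = 141
E: 12×5 + 13×1 + 9×3 + 10×0 + 11×3 + 11×0 = 133
F: 12×2 + 13×3 + 9×4 + 10×1 + 11×1 + 11×2 = 142

C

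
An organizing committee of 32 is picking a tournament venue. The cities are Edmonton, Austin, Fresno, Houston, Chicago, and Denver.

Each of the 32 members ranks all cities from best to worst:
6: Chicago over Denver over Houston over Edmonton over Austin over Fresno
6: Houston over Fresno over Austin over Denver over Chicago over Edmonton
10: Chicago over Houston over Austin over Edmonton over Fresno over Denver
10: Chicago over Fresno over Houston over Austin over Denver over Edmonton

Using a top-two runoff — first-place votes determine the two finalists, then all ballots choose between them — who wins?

Round 1 first-place votes: Edmonton 0, Austin 0, Fresno 0, Houston 6, Chicago 26, Denver 0. Chicago and Houston advance.
Runoff: Chicago is ranked above Houston on 26 ballots, Houston above Chicago on 6.

Chicago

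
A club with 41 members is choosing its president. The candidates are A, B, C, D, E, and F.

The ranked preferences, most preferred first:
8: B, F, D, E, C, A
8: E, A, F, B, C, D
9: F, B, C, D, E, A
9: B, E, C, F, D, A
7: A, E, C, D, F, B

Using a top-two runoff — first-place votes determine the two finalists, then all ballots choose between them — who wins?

Round 1 first-place votes: A 7, B 17, C 0, D 0, E 8, F 9. B and F advance.
Runoff: B is ranked above F on 17 ballots, F above B on 24.

F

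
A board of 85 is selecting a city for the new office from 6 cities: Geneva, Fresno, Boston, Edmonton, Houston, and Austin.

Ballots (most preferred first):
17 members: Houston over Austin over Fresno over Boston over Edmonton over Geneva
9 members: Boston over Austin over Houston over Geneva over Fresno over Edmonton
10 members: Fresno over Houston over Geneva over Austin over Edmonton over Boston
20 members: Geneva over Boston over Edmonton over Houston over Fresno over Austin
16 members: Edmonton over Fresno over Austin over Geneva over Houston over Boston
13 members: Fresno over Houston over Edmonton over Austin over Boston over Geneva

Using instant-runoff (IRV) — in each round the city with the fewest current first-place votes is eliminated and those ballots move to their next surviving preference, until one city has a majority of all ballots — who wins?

Houston

Round 1: Geneva 20, Fresno 23, Boston 9, Edmonton 16, Houston 17, Austin 0. Austin eliminated.
Round 2: Geneva 20, Fresno 23, Boston 9, Edmonton 16, Houston 17. Boston eliminated.
Round 3: Geneva 20, Fresno 23, Edmonton 16, Houston 26. Edmonton eliminated.
Round 4: Geneva 20, Fresno 39, Houston 26. Geneva eliminated.
Round 5: Fresno 39, Houston 46. Houston has a majority (≥43).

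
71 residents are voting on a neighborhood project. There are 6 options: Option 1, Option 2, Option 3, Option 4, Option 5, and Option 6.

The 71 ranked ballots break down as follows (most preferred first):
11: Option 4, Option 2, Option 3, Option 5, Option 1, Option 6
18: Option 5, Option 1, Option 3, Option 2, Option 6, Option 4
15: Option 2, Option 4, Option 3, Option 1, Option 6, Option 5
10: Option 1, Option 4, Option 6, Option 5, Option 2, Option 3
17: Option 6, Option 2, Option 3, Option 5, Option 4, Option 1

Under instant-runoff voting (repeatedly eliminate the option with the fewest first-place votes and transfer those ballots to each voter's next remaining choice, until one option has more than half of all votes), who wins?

Option 4

Round 1: Option 1 10, Option 2 15, Option 3 0, Option 4 11, Option 5 18, Option 6 17. Option 3 eliminated.
Round 2: Option 1 10, Option 2 15, Option 4 11, Option 5 18, Option 6 17. Option 1 eliminated.
Round 3: Option 2 15, Option 4 21, Option 5 18, Option 6 17. Option 2 eliminated.
Round 4: Option 4 36, Option 5 18, Option 6 17. Option 4 has a majority (≥36).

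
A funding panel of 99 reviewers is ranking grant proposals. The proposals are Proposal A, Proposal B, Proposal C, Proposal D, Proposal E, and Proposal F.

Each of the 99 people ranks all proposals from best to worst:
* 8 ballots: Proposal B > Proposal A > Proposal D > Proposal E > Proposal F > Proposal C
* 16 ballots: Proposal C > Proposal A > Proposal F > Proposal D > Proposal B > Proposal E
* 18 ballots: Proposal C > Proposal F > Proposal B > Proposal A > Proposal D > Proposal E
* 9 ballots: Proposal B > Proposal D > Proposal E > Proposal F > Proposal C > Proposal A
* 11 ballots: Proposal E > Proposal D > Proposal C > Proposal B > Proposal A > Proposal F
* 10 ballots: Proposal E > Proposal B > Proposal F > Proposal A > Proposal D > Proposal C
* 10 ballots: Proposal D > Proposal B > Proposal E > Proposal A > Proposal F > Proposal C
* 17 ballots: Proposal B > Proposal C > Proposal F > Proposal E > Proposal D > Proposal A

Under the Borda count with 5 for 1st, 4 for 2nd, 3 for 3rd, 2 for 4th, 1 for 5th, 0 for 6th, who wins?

Proposal A: 8×4 + 16×4 + 18×2 + 9×0 + 11×1 + 10×2 + 10×2 + 17×0 = 183
Proposal B: 8×5 + 16×1 + 18×3 + 9×5 + 11×2 + 10×4 + 10×4 + 17×5 = 342
Proposal C: 8×0 + 16×5 + 18×5 + 9×1 + 11×3 + 10×0 + 10×0 + 17×4 = 280
Proposal D: 8×3 + 16×2 + 18×1 + 9×4 + 11×4 + 10×1 + 10×5 + 17×1 = 231
Proposal E: 8×2 + 16×0 + 18×0 + 9×3 + 11×5 + 10×5 + 10×3 + 17×2 = 212
Proposal F: 8×1 + 16×3 + 18×4 + 9×2 + 11×0 + 10×3 + 10×1 + 17×3 = 237

Proposal B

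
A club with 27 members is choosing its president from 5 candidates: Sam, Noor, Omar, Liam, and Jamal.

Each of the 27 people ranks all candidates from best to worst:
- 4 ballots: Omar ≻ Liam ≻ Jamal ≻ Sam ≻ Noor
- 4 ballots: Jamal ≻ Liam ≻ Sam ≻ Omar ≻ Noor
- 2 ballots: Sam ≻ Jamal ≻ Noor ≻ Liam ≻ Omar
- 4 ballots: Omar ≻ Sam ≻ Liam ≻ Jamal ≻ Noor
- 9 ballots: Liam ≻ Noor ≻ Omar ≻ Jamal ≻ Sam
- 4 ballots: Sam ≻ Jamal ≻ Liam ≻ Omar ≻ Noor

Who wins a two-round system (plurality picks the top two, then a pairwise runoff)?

Liam

Round 1 first-place votes: Sam 6, Noor 0, Omar 8, Liam 9, Jamal 4. Liam and Omar advance.
Runoff: Liam is ranked above Omar on 19 ballots, Omar above Liam on 8.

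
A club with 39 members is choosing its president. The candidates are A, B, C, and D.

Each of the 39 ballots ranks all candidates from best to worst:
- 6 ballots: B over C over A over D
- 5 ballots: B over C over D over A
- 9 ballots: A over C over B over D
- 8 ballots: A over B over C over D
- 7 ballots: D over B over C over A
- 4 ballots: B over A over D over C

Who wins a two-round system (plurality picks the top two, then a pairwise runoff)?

Round 1 first-place votes: A 17, B 15, C 0, D 7. A and B advance.
Runoff: A is ranked above B on 17 ballots, B above A on 22.

B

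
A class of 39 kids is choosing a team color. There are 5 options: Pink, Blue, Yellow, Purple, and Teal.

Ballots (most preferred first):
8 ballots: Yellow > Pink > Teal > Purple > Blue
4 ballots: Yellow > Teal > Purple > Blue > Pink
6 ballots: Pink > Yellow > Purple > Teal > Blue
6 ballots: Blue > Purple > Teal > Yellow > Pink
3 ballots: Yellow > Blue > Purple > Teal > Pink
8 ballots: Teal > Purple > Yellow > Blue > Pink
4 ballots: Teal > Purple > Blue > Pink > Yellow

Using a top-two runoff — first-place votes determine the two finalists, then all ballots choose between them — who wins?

Yellow

Round 1 first-place votes: Pink 6, Blue 6, Yellow 15, Purple 0, Teal 12. Yellow and Teal advance.
Runoff: Yellow is ranked above Teal on 21 ballots, Teal above Yellow on 18.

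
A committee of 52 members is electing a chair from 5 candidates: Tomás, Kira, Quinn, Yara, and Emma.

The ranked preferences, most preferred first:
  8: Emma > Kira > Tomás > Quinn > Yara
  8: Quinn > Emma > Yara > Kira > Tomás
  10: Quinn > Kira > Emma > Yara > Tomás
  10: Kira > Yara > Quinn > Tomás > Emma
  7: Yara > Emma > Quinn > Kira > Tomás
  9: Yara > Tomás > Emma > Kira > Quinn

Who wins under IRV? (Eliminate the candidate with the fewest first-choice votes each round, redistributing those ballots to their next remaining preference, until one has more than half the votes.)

Round 1: Tomás 0, Kira 10, Quinn 18, Yara 16, Emma 8. Tomás eliminated.
Round 2: Kira 10, Quinn 18, Yara 16, Emma 8. Emma eliminated.
Round 3: Kira 18, Quinn 18, Yara 16. Yara eliminated.
Round 4: Kira 27, Quinn 25. Kira has a majority (≥27).

Kira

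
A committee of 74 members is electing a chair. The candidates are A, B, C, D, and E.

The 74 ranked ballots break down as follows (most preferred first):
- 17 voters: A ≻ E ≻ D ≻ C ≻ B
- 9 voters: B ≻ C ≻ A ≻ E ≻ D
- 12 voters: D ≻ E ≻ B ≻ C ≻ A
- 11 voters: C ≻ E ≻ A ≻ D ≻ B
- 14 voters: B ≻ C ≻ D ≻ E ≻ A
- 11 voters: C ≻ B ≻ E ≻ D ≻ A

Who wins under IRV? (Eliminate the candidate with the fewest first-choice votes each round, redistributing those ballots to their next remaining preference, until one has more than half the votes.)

C

Round 1: A 17, B 23, C 22, D 12, E 0. E eliminated.
Round 2: A 17, B 23, C 22, D 12. D eliminated.
Round 3: A 17, B 35, C 22. A eliminated.
Round 4: B 35, C 39. C has a majority (≥38).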